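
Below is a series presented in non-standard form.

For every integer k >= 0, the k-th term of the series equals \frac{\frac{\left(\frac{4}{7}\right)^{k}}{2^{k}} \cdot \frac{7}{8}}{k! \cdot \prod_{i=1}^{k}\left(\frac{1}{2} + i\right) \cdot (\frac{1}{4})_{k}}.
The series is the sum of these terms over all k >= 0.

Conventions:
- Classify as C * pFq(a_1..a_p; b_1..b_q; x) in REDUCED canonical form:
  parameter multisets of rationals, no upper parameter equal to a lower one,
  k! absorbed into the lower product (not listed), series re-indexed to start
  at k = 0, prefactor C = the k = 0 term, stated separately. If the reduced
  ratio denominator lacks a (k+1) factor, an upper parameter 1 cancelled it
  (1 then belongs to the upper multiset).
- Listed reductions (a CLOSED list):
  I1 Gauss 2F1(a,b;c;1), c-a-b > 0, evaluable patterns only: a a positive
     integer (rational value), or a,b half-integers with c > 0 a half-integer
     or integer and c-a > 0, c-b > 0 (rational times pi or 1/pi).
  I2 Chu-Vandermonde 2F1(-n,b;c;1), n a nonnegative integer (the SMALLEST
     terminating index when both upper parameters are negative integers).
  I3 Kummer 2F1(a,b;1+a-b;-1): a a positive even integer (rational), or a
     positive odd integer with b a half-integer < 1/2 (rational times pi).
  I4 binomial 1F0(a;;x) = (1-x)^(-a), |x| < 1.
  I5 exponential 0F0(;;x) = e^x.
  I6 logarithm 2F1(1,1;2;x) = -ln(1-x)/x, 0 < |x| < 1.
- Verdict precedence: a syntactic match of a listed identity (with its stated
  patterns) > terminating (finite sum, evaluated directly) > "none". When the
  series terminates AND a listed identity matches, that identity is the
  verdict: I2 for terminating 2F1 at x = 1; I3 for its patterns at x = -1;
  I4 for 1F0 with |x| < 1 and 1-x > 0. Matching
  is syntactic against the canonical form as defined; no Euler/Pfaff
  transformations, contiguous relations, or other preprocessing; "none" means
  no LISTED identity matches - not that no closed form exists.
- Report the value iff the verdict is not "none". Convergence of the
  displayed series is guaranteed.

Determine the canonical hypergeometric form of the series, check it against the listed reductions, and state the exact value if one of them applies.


Canonical form: C = \frac{7}{8} times 0F2 with upper {-}, lower {\frac{1}{4}, \frac{3}{2}}, x = \frac{2}{7}. Verdict: none here - no I1-I6 shape fits x = \frac{2}{7} with lower {\frac{1}{4}, \frac{3}{2}}.

The tell: t_0 = \frac{7}{8} here, and the lower running product (prefactor 7/8) is a rising factorial.
Ratio: r(k) = \frac{2}{7} * 1 / [(k+\frac{1}{4}) (k+\frac{3}{2}) (k+1)] - rational in k. x = \frac{2}{7}; t_0 = \frac{7}{8}; negate the roots.


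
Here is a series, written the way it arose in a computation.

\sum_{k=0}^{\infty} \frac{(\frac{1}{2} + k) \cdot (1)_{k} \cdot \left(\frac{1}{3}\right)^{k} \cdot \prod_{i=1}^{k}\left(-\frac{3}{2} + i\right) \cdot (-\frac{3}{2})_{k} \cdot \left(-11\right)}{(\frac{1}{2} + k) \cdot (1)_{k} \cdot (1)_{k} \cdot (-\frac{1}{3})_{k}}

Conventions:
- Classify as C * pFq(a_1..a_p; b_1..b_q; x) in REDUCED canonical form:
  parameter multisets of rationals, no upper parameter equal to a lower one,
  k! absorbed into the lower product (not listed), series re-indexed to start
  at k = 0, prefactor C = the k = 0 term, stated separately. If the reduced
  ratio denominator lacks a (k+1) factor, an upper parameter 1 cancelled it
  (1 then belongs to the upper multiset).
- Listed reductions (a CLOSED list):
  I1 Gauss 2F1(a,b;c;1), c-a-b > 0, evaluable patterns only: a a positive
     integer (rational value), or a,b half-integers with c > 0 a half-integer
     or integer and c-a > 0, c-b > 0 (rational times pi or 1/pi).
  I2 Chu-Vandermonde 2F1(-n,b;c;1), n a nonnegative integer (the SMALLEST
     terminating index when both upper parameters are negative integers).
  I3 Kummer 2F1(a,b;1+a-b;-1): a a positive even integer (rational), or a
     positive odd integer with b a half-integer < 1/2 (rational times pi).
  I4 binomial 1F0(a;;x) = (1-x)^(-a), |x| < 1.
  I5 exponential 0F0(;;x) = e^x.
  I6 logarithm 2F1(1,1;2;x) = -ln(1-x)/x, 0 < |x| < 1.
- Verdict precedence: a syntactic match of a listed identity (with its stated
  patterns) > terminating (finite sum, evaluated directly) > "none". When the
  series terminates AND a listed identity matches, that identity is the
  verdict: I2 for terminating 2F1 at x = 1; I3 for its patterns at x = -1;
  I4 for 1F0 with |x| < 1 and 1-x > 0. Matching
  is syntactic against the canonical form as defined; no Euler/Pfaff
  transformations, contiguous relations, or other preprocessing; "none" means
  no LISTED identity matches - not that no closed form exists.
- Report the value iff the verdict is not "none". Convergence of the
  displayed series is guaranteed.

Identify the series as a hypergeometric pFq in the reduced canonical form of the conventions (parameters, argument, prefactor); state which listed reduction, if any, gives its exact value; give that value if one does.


Reduced: x = \frac{1}{3}, 2F1, upper = {-\frac{3}{2}, -\frac{1}{2}}, lower = {-\frac{1}{3}}, C = -11. Verdict: none. No listed pattern accepts 2F1(-\frac{3}{2}, -\frac{1}{2}; -\frac{1}{3}; \frac{1}{3}).

First insight: t_0 = -11 here, and the factor k + 1/2 cancels (top and bottom), leaving C = -11.
Consecutive-term ratio: r(k) = \frac{1}{3} * (k-\frac{3}{2}) (k-\frac{1}{2}) / [(k-\frac{1}{3}) (k+1)] ; factor over Q: parameters, x = \frac{1}{3}, and C = -11.


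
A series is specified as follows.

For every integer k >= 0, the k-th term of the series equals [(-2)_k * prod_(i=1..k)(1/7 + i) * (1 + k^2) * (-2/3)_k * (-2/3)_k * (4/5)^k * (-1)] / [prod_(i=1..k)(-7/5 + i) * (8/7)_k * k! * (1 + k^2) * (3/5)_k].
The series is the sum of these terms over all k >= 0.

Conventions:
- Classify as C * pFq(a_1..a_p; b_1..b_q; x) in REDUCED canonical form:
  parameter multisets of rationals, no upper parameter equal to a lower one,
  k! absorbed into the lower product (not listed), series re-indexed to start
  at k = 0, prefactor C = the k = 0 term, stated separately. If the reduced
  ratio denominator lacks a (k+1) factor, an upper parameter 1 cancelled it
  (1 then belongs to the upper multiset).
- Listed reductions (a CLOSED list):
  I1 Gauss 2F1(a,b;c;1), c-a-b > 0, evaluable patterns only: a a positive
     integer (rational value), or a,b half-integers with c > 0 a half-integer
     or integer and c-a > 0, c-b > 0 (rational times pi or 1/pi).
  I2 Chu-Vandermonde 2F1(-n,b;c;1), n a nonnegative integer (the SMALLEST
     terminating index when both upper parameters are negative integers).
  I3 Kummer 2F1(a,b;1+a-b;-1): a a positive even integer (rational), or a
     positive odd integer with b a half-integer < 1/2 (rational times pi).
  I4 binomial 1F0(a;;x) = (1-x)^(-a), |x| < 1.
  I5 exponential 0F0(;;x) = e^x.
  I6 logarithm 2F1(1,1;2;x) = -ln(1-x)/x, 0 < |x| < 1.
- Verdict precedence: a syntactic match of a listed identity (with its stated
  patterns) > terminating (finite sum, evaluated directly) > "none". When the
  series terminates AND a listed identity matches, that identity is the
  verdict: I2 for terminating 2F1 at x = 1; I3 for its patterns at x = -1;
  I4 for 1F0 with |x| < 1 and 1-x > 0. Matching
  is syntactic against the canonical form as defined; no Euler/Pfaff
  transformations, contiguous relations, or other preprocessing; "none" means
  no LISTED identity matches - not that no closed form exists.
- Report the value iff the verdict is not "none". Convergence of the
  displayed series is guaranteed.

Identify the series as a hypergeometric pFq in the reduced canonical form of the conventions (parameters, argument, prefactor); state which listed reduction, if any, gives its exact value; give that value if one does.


Prefactor -1, argument 4/5: 3F2 with upper {-2, -2/3, -2/3} over lower {-2/5, 3/5}. Verdict: terminating - no listed pattern fits, but -2 in the upper list cuts the series at k = 2; direct evaluation. Exact value: -2789/729.

Key observation: with t_0 = -1, the lower running product (prefactor -1) is a rising factorial.
Ratio: r(k) = (4/5) * (k-2) (k-2/3) (k-2/3) / [(k-2/5) (k+3/5) (k+1)] - rational; roots negated = parameters, x = (4/5), C = -1.


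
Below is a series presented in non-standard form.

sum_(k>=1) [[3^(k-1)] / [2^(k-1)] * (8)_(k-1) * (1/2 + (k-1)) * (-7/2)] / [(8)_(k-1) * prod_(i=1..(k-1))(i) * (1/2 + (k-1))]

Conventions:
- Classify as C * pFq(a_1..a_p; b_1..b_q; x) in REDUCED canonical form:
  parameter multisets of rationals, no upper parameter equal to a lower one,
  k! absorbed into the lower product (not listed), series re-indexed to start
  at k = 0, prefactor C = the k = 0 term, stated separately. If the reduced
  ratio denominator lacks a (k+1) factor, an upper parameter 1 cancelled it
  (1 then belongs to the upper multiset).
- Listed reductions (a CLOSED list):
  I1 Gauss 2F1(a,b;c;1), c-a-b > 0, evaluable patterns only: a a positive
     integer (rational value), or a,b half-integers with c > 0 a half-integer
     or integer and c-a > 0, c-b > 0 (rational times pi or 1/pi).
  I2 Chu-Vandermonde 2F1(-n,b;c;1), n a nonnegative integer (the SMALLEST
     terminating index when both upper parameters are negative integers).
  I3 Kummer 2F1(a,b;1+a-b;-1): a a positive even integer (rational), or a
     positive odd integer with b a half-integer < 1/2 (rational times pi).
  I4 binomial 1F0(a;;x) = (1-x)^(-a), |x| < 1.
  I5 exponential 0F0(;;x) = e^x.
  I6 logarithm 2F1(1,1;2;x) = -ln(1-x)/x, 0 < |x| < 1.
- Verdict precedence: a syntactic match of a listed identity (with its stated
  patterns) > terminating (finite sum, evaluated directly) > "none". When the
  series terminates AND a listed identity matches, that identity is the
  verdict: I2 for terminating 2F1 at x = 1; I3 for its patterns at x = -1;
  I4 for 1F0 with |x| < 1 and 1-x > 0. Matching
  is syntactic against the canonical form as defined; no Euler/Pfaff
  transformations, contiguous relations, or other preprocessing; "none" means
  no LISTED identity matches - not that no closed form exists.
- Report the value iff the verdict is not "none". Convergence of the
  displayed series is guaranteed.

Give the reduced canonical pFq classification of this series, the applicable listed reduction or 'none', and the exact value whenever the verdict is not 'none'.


With C = -7/2: the canonical form is 0F0(-; -; 3/2). Verdict: the exponential series (I5) applies (the 0F0 exponential series at x = 3/2). Hence: (-7/2) * e^(3/2).

The tell: t_0 being -7/2, the parameter 8 appears in both the upper and lower lists and cancels (alongside the other common factor).
Term ratio: r(k) = (3/2) * 1 / [(k+1)] - poly over poly, x = (3/2) from leading terms; C = -7/2 at k = 0.


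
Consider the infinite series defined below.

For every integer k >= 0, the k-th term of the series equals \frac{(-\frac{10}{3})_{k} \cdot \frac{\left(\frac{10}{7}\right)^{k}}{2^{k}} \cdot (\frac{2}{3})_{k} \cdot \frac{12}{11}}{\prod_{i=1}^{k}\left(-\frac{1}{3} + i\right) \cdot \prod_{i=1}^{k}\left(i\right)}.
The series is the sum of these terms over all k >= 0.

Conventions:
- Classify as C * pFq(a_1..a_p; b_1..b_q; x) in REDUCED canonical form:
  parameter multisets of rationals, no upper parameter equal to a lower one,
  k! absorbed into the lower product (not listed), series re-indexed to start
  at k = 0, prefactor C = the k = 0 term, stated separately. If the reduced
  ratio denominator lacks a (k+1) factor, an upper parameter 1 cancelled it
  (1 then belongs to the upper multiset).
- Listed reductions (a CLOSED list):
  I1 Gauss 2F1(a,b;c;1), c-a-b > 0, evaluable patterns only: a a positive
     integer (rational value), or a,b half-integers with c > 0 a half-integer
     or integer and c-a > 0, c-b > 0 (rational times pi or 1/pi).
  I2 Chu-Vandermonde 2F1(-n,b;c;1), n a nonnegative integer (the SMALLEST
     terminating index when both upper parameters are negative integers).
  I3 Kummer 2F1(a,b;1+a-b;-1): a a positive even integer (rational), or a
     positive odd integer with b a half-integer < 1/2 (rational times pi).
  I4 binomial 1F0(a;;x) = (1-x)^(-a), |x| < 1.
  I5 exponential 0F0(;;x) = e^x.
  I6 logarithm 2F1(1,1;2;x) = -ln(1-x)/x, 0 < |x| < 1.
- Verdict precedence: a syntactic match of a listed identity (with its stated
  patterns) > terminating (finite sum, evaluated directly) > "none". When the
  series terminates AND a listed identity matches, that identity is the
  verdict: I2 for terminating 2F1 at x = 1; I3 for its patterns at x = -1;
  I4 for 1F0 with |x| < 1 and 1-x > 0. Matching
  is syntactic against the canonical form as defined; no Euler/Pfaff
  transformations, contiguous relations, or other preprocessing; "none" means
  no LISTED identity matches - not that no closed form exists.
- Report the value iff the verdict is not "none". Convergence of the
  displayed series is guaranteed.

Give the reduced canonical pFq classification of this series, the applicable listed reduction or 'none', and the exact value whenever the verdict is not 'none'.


Canonical form: C = \frac{12}{11} times 1F0 with upper {-\frac{10}{3}}, lower {-}, x = \frac{5}{7}. Verdict at x = \frac{5}{7}: the binomial series (I4) matches (the 1F0 binomial series: exponent 10/3, x = \frac{5}{7}). Its exact value is \frac{12}{11} \cdot \left(\frac{2}{7}\right)^{\frac{10}{3}}.

Key observation: from the first term \frac{12}{11}: the product of the first k integers (C = 12/11, x = 5/7) is k!.
Consecutive-term ratio: r(k) = \frac{5}{7} * (k-\frac{10}{3}) / [(k+1)] - rational in k. x = \frac{5}{7}; t_0 = \frac{12}{11}; negate the roots.


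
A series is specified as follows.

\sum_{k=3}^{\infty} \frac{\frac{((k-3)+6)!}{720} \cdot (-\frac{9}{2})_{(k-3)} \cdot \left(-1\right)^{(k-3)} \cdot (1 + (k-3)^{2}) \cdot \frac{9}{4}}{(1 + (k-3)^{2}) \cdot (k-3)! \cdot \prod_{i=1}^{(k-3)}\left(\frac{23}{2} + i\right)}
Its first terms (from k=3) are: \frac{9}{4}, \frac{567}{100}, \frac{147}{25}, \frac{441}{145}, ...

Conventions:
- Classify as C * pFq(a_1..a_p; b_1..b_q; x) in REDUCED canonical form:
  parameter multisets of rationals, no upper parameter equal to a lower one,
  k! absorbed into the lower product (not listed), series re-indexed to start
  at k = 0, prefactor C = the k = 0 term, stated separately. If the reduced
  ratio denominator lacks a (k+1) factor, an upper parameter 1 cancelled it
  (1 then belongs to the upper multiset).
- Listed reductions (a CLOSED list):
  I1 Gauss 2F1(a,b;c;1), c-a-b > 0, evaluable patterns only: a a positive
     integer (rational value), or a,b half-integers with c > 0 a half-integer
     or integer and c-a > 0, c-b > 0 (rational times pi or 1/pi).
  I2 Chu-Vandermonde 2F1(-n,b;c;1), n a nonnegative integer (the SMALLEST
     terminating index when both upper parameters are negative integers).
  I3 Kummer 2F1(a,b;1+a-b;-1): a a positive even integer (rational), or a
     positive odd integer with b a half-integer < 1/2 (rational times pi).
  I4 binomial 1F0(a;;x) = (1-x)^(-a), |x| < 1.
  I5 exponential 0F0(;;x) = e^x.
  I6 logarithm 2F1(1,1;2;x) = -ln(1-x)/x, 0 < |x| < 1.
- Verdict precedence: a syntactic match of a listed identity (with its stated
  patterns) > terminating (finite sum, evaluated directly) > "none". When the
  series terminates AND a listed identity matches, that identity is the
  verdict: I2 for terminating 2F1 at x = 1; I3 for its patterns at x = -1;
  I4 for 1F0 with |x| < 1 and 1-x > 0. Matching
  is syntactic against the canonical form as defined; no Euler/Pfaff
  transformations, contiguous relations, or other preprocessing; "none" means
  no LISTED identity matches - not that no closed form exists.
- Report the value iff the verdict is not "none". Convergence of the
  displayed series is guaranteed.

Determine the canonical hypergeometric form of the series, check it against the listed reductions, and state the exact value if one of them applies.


Key observation: t_0 being \frac{9}{4}, k^2 + 1 divides numerator and denominator alike; C = 9/4, x = -1 after cancelling.
Ratio: r(k) = -1 * (k-\frac{9}{2}) (k+7) / [(k+\frac{25}{2}) (k+1)] - rational in k, leading ratio -1; with t_0 = \frac{9}{4}, classification follows.

Prefactor \frac{9}{4}, argument -1: 2F1 with upper {-\frac{9}{2}, 7} over lower {\frac{25}{2}}. Verdict (x = -1): the Kummer evaluation I3 applies (x = -1; c = \frac{25}{2} equals 1+a-b for upper {-\frac{9}{2}, 7}: listed pattern). Sum: \frac{3011753745}{536870912} \cdot \pi.


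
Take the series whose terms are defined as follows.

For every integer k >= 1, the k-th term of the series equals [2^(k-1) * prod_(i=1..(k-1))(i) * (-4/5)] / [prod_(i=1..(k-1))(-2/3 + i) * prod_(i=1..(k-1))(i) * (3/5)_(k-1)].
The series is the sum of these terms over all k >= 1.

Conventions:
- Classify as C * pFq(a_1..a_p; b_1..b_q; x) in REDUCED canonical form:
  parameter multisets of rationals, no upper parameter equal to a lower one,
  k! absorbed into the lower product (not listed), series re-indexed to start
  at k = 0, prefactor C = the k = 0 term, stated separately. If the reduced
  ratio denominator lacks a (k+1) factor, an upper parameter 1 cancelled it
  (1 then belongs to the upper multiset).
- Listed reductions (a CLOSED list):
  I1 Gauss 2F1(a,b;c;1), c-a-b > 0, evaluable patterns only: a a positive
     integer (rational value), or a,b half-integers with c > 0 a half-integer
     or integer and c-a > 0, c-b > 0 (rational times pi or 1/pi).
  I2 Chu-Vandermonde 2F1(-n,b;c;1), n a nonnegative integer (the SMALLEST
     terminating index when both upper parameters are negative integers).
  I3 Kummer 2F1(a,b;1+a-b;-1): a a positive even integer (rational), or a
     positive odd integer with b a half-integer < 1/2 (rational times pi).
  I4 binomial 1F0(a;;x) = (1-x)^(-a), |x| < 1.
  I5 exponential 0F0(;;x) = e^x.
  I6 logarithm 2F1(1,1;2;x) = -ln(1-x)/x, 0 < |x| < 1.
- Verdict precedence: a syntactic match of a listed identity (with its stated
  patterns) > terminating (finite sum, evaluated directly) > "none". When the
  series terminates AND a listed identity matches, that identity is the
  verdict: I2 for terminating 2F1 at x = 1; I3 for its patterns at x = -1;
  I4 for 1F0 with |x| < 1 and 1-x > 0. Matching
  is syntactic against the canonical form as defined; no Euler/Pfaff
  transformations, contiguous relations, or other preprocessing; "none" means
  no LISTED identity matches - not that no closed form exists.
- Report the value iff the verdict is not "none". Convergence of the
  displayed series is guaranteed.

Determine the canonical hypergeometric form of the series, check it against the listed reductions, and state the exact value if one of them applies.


Prefactor -4/5, argument 2: 1F2 with upper {1} over lower {1/3, 3/5}. Verdict: none - at argument 2 the multisets {1} ; {1/3, 3/5} match no listed identity.

The tell: t_0 being -4/5, the lower running product (C = -4/5) is a rising factorial.
Step ratio: r(k) = 2 * (k+1) / [(k+1/3) (k+3/5) (k+1)] - rational; roots negated = parameters, x = 2, C = -4/5.


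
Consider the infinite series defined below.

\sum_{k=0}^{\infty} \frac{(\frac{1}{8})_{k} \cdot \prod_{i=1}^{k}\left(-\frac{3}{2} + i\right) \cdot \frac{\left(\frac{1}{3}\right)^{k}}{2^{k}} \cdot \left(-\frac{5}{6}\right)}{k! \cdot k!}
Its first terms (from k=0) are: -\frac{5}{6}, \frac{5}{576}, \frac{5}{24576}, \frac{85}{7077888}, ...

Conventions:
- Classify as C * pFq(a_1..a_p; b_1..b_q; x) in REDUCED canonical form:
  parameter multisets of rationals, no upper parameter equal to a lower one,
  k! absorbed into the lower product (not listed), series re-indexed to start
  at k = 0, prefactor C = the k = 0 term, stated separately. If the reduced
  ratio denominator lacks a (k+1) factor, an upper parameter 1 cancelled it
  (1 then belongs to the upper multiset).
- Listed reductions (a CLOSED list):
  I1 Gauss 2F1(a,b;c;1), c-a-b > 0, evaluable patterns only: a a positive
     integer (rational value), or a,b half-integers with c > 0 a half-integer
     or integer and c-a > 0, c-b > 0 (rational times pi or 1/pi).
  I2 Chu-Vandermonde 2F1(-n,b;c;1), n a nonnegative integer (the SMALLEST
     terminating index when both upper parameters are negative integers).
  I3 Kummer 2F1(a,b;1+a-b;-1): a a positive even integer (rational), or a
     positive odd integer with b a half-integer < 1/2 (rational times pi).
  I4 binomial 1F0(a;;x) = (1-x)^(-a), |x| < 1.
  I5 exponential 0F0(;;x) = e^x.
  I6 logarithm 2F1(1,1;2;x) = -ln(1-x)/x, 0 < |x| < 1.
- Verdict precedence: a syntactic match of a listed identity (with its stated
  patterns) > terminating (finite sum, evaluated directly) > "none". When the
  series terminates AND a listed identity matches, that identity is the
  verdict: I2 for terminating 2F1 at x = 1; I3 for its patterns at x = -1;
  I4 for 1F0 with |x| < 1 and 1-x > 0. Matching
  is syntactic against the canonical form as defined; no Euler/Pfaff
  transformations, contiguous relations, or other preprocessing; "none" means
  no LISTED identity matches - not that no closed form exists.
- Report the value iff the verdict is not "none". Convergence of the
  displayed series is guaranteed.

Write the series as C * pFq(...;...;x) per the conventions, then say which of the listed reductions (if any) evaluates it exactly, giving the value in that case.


x = \frac{1}{6} here; the reduced form reads 2F1, upper {-\frac{1}{2}, \frac{1}{8}}, lower {1}, C = -\frac{5}{6}. Verdict: none here - no I1-I6 shape fits x = \frac{1}{6} with lower {1}.

Key observation: from the first term -\frac{5}{6}: the running product (prefactor -5/6) telescopes to a rising factorial.
Adjacent-term ratio: r(k) = \frac{1}{6} * (k-\frac{1}{2}) (k+\frac{1}{8}) / [(k+1) (k+1)] - poly over poly, x = \frac{1}{6} from leading terms; C = -\frac{5}{6} at k = 0.


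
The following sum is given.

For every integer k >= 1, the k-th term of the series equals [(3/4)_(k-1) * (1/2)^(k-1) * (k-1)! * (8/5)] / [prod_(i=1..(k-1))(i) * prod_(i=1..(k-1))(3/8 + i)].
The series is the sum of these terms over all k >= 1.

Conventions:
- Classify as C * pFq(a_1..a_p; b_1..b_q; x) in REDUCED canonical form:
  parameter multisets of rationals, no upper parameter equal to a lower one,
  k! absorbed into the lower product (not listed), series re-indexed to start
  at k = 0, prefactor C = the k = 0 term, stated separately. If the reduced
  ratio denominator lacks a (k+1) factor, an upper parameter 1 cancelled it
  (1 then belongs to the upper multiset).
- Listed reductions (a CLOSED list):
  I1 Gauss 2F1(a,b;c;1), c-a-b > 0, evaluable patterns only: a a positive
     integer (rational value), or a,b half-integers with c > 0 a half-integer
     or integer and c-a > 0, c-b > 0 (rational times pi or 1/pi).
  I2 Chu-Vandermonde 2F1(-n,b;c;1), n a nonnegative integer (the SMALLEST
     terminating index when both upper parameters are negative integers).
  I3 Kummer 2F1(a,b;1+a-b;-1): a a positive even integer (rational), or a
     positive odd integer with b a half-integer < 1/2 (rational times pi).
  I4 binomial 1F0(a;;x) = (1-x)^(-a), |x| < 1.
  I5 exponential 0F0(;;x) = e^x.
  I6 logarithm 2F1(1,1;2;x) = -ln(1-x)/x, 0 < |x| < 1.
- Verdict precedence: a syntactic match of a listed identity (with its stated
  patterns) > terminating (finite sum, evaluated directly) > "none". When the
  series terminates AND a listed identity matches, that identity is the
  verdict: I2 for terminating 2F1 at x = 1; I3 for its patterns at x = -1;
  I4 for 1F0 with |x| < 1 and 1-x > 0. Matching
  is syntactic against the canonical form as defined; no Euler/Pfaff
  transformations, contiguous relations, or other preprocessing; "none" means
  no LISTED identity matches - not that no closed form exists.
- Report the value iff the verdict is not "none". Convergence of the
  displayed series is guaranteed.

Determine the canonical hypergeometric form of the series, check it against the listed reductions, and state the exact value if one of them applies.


This is 8/5 * 2F1(3/4, 1; 11/8; 1/2) in reduced canonical form. Verdict: none. Every listed pattern misses the 2F1 form at 1/2, upper {3/4, 1}.

The tell: t_0 being 8/5, the factorial ratio (C = 8/5, x = 1/2) (k+a-1)!/(a-1)! is a rising factorial (a)_k.
Adjacent-term ratio: r(k) = (1/2) * (k+3/4) (k+1) / [(k+11/8) (k+1)] - rational; roots negated = parameters, x = (1/2), C = 8/5.


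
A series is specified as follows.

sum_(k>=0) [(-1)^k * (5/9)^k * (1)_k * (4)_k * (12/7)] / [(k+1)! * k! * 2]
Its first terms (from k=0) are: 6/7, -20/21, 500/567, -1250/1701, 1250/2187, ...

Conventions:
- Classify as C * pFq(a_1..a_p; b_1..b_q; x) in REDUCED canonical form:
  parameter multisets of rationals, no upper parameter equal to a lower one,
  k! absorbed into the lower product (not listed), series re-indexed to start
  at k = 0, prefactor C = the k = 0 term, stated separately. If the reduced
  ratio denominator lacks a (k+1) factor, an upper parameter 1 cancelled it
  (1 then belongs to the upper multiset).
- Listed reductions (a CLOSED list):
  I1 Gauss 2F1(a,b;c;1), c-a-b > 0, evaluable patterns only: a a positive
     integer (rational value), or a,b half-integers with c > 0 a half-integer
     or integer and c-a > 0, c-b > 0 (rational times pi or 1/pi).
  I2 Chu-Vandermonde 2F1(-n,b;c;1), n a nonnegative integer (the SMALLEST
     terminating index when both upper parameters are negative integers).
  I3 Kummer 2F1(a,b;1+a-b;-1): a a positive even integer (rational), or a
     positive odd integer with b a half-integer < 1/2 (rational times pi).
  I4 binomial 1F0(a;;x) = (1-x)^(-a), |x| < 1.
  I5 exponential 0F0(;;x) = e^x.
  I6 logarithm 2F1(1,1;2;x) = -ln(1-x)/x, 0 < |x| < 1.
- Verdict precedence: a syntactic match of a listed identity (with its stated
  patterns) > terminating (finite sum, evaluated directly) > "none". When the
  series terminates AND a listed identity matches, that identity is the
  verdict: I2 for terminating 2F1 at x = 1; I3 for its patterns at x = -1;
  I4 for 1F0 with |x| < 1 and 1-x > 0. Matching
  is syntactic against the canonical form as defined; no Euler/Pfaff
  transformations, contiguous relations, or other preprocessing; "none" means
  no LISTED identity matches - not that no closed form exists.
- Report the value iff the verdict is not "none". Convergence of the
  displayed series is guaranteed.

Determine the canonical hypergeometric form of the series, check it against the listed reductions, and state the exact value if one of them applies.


x = -5/9 here; the reduced form reads 2F1, upper {1, 4}, lower {2}, C = 6/7. Verdict: none here - no I1-I6 shape fits x = -5/9 with lower {2}.

First insight: from the first term 6/7: the denominator's factorial ratio (C = 6/7, x = -5/9) is a lower Pochhammer.
Consecutive-term ratio: r(k) = (-5/9) * (k+1) (k+4) / [(k+2) (k+1)] - rational in k, leading ratio (-5/9); with t_0 = 6/7, classification follows.


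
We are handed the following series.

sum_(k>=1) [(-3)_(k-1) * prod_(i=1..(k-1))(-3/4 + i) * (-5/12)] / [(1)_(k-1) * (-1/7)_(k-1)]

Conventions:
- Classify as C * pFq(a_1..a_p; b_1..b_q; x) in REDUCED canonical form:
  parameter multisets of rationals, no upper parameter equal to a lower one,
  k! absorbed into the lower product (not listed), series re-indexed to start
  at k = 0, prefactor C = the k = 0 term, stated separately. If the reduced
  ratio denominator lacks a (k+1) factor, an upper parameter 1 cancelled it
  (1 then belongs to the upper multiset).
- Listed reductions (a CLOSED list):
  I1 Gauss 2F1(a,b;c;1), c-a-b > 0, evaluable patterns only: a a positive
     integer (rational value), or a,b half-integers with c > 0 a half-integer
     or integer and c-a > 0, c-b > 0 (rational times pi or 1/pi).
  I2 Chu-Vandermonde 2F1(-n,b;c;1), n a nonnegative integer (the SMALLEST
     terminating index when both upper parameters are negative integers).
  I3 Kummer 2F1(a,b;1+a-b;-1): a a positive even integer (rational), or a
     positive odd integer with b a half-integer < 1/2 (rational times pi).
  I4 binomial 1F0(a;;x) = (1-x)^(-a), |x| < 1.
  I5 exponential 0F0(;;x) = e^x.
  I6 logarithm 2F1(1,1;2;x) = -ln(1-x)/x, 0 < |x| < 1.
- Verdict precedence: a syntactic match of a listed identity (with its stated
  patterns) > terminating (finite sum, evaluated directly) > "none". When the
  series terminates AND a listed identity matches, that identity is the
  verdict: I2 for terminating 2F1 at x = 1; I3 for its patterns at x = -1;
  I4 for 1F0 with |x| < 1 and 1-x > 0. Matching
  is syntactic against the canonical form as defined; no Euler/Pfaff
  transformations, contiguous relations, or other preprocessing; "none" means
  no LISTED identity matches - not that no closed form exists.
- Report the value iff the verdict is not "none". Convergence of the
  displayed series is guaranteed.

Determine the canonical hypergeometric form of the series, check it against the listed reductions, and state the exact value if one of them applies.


Structural cue: t_0 being -5/12, (1)_k (C = -5/12) is k! itself.
Step ratio: r(k) = 1 * (k-3) (k+1/4) / [(k-1/7) (k+1)] - rational; roots negated = parameters, x = 1, C = -5/12.

This is -5/12 * 2F1(-3, 1/4; -1/7; 1) in reduced canonical form. Verdict (x = 1): Vandermonde's identity (I2) applies (terminating 2F1 at x = 1 with n = 3, b = 1/4, c = -1/7). Exact value: -4675/6656.


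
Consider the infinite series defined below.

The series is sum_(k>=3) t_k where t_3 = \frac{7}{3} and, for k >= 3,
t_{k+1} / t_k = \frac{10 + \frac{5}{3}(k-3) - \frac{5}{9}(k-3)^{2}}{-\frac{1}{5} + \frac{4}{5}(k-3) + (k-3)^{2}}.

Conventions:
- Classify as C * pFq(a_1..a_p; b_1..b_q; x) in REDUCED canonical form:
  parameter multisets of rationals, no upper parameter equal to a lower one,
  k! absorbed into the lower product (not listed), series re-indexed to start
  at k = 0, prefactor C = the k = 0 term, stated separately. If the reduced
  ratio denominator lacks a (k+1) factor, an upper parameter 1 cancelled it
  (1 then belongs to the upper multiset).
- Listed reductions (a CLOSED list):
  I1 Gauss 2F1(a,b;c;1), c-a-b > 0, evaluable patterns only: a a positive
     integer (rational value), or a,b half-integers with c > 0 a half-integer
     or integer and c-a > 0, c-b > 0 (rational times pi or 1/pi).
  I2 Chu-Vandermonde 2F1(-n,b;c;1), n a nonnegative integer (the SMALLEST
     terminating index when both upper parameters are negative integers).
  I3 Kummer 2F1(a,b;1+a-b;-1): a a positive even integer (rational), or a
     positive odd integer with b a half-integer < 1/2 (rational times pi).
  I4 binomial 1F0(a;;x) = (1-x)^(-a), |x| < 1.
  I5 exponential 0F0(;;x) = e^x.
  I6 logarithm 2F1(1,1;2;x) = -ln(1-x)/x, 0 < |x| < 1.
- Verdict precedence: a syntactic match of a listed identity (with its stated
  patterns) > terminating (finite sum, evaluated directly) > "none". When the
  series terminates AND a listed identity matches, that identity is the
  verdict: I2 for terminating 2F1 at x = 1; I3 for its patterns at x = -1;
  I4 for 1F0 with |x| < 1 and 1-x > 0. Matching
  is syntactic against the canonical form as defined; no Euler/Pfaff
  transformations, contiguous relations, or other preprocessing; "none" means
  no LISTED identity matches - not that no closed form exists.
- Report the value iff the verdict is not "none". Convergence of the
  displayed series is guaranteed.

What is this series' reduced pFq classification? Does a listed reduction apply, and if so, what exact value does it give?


Key observation: with t_0 = \frac{7}{3}, the expanded ratio factors over Q; C = 7/3, roots give parameters.
Step ratio: r(k) = -\frac{5}{9} * (k-6) (k+3) / [(k-\frac{1}{5}) (k+1)] - rational; roots negated = parameters, x = -\frac{5}{9}, C = \frac{7}{3}.

At argument -\frac{5}{9}: a 2F1 with upper {-6, 3}, lower {-\frac{1}{5}}, scaled by C = \frac{7}{3}. Verdict: terminating - no listed pattern fits, but -6 in the upper list cuts the series at k = 6; direct evaluation. Exact value: -\frac{434691924866}{90876411}.


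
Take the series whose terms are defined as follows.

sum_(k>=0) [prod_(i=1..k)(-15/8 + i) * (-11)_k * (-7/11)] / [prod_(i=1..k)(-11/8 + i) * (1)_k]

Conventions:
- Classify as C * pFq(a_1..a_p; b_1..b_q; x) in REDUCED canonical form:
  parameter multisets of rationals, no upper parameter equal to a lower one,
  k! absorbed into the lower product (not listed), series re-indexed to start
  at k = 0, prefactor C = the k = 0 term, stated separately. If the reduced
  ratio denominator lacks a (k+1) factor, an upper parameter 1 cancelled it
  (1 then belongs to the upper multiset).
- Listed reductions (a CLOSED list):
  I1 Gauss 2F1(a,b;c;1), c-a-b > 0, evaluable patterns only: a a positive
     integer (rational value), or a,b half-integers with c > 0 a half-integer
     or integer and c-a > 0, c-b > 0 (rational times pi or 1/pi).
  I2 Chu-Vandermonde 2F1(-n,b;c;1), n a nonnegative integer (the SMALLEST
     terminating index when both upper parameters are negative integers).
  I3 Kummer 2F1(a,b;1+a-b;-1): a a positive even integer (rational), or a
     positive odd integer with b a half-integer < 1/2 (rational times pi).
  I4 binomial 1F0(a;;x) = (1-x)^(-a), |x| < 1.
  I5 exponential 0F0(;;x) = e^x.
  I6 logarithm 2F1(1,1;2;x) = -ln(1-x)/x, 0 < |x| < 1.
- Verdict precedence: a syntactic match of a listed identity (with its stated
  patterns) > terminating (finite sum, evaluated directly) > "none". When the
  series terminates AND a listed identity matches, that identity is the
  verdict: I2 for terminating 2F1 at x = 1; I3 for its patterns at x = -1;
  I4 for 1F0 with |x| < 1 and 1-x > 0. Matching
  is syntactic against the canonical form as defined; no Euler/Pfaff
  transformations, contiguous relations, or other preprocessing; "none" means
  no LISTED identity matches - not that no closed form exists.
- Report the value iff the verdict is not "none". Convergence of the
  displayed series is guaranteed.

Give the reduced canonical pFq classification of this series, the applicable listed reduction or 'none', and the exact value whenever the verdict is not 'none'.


The series (x = 1) is 2F1: upper {-11, -7/8}, lower {-3/8}, prefactor -7/11. Verdict: Vandermonde's identity (I2) matches (terminating 2F1 at x = 1 with n = 11, b = -7/8, c = -3/8). Sum: 9483321344/877659277.

Key step: with t_0 = -7/11, the lower running product (prefactor -7/11) is a rising factorial.
Step ratio: r(k) = 1 * (k-11) (k-7/8) / [(k-3/8) (k+1)] - rational; roots negated = parameters, x = 1, C = -7/11.


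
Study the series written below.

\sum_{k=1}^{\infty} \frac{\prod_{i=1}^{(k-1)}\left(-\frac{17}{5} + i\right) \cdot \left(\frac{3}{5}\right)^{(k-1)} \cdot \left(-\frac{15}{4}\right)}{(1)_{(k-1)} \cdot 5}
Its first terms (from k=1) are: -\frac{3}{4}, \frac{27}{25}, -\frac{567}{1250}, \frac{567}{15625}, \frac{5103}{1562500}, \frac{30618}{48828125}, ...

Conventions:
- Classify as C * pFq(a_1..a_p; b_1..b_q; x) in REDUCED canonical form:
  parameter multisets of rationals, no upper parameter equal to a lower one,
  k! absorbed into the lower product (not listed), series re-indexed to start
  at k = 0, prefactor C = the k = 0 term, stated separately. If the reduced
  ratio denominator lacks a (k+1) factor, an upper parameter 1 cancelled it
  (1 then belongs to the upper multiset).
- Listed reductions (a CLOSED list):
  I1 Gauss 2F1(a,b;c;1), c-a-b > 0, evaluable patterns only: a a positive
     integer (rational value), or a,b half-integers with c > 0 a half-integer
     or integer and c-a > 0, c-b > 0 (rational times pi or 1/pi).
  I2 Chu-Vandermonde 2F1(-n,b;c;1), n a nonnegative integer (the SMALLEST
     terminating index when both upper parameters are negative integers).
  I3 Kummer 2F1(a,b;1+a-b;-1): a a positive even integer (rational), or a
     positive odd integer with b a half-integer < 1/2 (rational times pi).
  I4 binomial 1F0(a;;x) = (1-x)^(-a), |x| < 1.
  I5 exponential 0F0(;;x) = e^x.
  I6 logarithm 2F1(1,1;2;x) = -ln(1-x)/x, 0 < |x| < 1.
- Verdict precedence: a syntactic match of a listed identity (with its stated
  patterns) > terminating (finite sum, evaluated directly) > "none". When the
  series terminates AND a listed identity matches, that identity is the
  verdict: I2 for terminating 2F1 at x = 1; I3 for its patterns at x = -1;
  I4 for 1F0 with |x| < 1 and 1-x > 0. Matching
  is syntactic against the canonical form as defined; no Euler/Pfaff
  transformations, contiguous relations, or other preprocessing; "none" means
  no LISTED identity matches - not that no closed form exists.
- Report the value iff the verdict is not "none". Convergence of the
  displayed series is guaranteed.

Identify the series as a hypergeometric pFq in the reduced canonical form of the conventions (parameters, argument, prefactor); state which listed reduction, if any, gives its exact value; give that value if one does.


First insight: from the first term -\frac{3}{4}: the running product (prefactor -3/4) telescopes to a rising factorial.
Step ratio: r(k) = \frac{3}{5} * (k-\frac{12}{5}) / [(k+1)] - rational in k, leading ratio \frac{3}{5}; with t_0 = -\frac{3}{4}, classification follows.

Classification (C = -\frac{3}{4}): 1F0 with upper {-\frac{12}{5}}, lower {-}, argument x = \frac{3}{5}. Verdict: binomial (I4) fires (the 1F0 binomial series: exponent 12/5, x = \frac{3}{5}). Sum: \left(-\frac{3}{4}\right) \cdot \left(\frac{2}{5}\right)^{\frac{12}{5}}.


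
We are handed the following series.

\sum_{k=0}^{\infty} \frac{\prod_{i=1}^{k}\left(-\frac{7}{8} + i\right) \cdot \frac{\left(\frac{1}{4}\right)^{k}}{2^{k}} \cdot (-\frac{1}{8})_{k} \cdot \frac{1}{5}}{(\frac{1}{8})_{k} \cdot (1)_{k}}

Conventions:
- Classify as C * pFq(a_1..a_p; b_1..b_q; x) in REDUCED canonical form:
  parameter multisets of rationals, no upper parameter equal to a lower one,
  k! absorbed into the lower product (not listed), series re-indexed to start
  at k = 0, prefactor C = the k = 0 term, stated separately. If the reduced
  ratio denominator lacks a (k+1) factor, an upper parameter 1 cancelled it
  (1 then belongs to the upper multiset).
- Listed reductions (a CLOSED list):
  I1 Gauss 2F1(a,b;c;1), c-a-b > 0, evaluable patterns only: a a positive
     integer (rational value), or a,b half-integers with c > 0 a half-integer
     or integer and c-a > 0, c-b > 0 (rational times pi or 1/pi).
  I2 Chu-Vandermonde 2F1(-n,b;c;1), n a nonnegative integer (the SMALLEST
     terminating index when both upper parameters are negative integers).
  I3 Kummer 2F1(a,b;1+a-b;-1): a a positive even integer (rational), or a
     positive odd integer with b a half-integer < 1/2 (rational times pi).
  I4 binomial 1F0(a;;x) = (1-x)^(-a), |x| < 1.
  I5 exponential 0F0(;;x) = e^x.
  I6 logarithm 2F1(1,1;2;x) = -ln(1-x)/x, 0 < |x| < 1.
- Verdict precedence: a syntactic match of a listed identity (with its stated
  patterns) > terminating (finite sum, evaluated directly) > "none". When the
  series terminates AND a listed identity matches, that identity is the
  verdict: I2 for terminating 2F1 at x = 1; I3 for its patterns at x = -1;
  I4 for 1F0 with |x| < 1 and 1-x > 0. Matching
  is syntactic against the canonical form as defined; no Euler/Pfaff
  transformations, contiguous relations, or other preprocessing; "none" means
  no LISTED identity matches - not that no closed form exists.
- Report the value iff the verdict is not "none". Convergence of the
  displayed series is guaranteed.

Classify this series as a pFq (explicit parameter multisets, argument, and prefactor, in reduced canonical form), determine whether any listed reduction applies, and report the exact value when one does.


At argument \frac{1}{8}: a 1F0 with upper {-\frac{1}{8}}, lower {-}, scaled by C = \frac{1}{5}. Verdict: the binomial series (I4) matches (the 1F0 binomial series: exponent 1/8, x = \frac{1}{8}). Exact value: \frac{1}{5} \cdot \left(\frac{7}{8}\right)^{\frac{1}{8}}.

Structural cue: with t_0 = \frac{1}{5}, the two k-th powers (C = 1/5) combine into one argument.
Consecutive-term ratio: r(k) = \frac{1}{8} * (k-\frac{1}{8}) / [(k+1)] - poly over poly, x = \frac{1}{8} from leading terms; C = \frac{1}{5} at k = 0.


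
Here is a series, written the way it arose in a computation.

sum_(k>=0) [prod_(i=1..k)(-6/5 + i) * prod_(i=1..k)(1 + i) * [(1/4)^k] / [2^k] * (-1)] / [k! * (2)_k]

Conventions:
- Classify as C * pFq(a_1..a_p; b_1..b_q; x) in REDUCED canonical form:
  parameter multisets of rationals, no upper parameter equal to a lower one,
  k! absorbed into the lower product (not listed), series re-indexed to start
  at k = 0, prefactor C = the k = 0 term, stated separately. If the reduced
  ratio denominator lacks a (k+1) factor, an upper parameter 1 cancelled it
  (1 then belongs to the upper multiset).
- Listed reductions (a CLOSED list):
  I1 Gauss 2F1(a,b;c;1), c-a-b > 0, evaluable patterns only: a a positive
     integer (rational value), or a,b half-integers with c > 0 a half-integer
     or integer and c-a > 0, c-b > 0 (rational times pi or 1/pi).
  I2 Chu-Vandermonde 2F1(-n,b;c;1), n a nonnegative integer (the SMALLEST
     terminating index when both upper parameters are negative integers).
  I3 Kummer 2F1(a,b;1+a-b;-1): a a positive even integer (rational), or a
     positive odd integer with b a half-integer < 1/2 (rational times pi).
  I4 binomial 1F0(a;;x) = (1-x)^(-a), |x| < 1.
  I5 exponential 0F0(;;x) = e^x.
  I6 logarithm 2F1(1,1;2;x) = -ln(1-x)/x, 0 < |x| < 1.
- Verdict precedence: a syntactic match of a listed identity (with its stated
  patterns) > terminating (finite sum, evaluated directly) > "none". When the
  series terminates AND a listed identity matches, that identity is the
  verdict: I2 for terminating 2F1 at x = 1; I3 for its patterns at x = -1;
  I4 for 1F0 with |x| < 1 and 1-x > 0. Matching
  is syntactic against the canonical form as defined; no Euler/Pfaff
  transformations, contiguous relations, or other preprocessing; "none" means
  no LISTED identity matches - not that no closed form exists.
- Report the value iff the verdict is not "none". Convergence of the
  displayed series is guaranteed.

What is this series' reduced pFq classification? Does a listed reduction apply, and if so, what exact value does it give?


Prefactor -1, argument 1/8: 1F0 with upper {-1/5} over lower {-}. Verdict (x = 1/8): the I4 binomial reduction applies (the 1F0 binomial series: exponent 1/5, x = 1/8). Hence: (-1) * (7/8)^(1/5).

Key step: x = (1/8) and the parameter 2 appears in both the upper and lower lists and cancels.
Ratio: r(k) = (1/8) * (k-1/5) / [(k+1)] - poly over poly, x = (1/8) from leading terms; C = -1 at k = 0.
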